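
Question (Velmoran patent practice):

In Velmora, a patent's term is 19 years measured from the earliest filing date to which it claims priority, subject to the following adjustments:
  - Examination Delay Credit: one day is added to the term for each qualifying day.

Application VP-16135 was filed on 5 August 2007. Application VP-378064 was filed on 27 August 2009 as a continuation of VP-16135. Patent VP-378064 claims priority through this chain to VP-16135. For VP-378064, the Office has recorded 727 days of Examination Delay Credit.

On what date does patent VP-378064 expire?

2028-08-01

Earliest priority filing: 5 August 2007.
Base term: 5 August 2007 + 19 years → 5 August 2026.
Examination Delay Credit: +727 days → 1 August 2028.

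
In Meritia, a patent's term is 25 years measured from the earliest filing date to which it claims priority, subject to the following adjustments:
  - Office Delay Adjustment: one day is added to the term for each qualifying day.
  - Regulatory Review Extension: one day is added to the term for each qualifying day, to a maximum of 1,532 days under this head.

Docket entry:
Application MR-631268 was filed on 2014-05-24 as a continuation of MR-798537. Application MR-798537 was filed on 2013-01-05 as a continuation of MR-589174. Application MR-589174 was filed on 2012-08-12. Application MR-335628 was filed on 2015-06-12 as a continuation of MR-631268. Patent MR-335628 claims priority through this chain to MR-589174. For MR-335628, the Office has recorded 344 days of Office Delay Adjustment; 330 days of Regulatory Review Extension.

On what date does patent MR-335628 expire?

Earliest priority filing: 12 August 2012.
Base term: 12 August 2012 + 25 years → 12 August 2037.
Office Delay Adjustment: +344 days → 22 July 2038.
Regulatory Review Extension: 330 days (within the 1532-day cap) → +330 days → 17 June 2039.

June 17, 2039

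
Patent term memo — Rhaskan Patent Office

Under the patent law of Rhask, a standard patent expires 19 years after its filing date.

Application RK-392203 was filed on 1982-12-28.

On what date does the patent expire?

Filing date + 19 years → 28 December 2001.

2001-12-28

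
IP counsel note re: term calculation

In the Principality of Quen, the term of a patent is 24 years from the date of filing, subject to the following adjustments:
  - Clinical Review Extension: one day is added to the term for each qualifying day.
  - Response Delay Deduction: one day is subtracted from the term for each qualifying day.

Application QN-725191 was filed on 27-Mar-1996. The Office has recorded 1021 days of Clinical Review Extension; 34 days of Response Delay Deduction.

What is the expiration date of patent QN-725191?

2022-12-09

Base term: filing date + 24 years → 27 March 2020.
Clinical Review Extension: +1021 days → 12 January 2023.
Response Delay Deduction: −34 days → 9 December 2022.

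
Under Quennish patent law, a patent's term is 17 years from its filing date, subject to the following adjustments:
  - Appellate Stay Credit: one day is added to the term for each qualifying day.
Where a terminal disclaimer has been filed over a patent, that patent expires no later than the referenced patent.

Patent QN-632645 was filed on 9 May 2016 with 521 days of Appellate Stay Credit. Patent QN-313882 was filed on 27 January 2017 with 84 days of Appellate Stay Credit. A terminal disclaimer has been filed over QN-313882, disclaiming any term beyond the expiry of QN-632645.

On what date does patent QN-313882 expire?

Natural term of QN-313882:
  Base: filing + 17 years → 27 January 2034.
  Appellate Stay Credit: +84 days → 21 April 2034.
Expiry of referenced patent QN-632645:
  Base: filing + 17 years → 9 May 2033.
  Appellate Stay Credit: +521 days → 12 October 2034.
Terminal disclaimer: QN-313882 expires on the earlier of 21 April 2034 and 12 October 2034.

2034-04-21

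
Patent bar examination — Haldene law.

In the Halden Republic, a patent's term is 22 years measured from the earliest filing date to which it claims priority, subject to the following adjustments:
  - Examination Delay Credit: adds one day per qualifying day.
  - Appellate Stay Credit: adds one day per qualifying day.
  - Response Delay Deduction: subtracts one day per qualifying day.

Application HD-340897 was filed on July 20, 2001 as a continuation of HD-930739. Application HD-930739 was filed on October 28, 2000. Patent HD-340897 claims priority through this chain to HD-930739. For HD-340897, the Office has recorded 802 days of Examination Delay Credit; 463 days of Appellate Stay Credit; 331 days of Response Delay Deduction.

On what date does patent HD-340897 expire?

May 19, 2025

Earliest priority filing: 28 October 2000.
Base term: 28 October 2000 + 22 years → 28 October 2022.
Examination Delay Credit: +802 days → 7 January 2025.
Appellate Stay Credit: +463 days → 15 April 2026.
Response Delay Deduction: −331 days → 19 May 2025.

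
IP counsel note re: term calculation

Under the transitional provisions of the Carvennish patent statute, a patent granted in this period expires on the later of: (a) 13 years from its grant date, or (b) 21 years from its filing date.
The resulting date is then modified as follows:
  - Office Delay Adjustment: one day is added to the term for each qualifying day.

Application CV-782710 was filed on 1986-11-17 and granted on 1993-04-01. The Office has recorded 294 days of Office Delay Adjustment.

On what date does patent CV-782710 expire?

(a) grant + 13 years → 1 April 2006.
(b) filing + 21 years → 17 November 2007.
Later of the two: 17 November 2007.
Office Delay Adjustment: +294 days → 6 September 2008.

September 6, 2008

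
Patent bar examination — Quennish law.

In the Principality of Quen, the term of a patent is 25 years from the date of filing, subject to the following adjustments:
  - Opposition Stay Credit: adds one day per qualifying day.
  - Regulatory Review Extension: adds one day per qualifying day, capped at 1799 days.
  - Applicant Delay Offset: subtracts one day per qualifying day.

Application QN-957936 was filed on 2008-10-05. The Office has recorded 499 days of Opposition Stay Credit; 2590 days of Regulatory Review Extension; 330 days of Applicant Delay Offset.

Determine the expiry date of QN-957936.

Base term: filing date + 25 years → 5 October 2033.
Opposition Stay Credit: +499 days → 16 February 2035.
Regulatory Review Extension: 2590 days claimed exceeds the 1799-day cap, so +1799 days → 20 January 2040.
Applicant Delay Offset: −330 days → 24 February 2039.

2039-02-24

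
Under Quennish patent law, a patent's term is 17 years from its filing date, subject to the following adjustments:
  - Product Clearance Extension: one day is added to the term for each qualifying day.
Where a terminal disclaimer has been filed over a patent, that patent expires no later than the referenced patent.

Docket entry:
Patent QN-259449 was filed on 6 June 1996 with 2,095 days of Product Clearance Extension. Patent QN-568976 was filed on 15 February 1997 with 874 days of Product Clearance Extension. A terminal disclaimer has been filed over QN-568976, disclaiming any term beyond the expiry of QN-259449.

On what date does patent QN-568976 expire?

Natural term of QN-568976:
  Base: filing + 17 years → 15 February 2014.
  Product Clearance Extension: +874 days → 8 July 2016.
Expiry of referenced patent QN-259449:
  Base: filing + 17 years → 6 June 2013.
  Product Clearance Extension: +2095 days → 2 March 2019.
Terminal disclaimer: QN-568976 expires on the earlier of 8 July 2016 and 2 March 2019.

July 8, 2016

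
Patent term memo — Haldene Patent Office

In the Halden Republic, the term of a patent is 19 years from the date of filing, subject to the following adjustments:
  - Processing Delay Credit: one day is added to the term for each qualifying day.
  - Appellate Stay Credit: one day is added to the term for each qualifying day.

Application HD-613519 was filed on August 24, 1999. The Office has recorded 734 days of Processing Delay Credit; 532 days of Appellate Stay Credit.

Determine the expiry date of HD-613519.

Base term: filing date + 19 years → 24 August 2018.
Processing Delay Credit: +734 days → 27 August 2020.
Appellate Stay Credit: +532 days → 10 February 2022.

2022-02-10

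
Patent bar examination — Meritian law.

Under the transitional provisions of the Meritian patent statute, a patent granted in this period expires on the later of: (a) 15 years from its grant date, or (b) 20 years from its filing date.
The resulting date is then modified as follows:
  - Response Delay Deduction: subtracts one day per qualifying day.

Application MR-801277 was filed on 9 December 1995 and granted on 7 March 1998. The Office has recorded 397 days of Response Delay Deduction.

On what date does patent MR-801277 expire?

2014-11-07

(a) grant + 15 years → 7 March 2013.
(b) filing + 20 years → 9 December 2015.
Later of the two: 9 December 2015.
Response Delay Deduction: −397 days → 7 November 2014.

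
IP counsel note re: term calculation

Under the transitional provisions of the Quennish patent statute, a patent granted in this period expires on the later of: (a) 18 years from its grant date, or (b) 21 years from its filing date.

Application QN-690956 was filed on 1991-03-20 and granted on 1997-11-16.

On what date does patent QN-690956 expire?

November 16, 2015

(a) grant + 18 years → 16 November 2015.
(b) filing + 21 years → 20 March 2012.
Later of the two: 16 November 2015.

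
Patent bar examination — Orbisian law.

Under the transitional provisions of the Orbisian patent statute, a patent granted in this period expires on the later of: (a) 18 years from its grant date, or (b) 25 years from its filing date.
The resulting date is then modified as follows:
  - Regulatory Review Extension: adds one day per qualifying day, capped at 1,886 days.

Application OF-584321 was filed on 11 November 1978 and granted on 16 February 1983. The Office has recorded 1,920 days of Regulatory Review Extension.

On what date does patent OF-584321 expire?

(a) grant + 18 years → 16 February 2001.
(b) filing + 25 years → 11 November 2003.
Later of the two: 11 November 2003.
Regulatory Review Extension: 1920 days claimed exceeds the 1886-day cap, so +1886 days → 9 January 2009.

2009-01-09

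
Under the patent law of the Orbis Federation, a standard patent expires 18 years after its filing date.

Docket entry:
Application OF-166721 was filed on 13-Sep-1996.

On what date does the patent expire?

2014-09-13

Filing date + 18 years → 13 September 2014.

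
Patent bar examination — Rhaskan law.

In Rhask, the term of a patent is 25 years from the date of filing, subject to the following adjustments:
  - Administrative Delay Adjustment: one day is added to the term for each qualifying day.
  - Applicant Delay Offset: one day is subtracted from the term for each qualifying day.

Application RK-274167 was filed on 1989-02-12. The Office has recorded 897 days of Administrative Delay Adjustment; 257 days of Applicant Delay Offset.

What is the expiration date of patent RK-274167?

Base term: filing date + 25 years → 12 February 2014.
Administrative Delay Adjustment: +897 days → 28 July 2016.
Applicant Delay Offset: −257 days → 14 November 2015.

November 14, 2015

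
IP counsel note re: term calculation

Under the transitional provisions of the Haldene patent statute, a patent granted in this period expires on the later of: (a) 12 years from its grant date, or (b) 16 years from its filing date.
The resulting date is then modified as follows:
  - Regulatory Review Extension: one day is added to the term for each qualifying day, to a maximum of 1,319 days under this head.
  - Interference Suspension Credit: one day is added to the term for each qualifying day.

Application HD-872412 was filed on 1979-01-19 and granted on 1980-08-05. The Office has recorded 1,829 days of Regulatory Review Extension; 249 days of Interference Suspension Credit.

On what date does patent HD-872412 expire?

(a) grant + 12 years → 5 August 1992.
(b) filing + 16 years → 19 January 1995.
Later of the two: 19 January 1995.
Regulatory Review Extension: 1829 days claimed exceeds the 1319-day cap, so +1319 days → 30 August 1998.
Interference Suspension Credit: +249 days → 6 May 1999.

May 6, 1999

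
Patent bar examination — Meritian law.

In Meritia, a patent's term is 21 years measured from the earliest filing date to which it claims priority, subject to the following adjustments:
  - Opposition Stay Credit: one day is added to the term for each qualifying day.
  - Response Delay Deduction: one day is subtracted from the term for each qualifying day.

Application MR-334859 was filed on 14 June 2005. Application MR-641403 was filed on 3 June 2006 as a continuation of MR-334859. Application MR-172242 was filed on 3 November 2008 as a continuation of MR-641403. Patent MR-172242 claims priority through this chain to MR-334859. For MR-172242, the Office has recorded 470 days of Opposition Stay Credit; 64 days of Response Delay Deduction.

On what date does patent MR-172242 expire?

July 25, 2027

Earliest priority filing: 14 June 2005.
Base term: 14 June 2005 + 21 years → 14 June 2026.
Opposition Stay Credit: +470 days → 27 September 2027.
Response Delay Deduction: −64 days → 25 July 2027.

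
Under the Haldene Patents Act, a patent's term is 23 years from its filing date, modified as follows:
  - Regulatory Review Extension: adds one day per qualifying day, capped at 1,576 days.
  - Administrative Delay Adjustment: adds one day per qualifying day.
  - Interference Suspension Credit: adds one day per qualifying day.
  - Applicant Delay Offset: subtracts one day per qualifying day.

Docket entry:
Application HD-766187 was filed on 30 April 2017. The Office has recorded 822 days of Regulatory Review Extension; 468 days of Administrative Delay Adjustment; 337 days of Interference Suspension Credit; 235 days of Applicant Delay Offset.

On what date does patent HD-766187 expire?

Base term: filing date + 23 years → 30 April 2040.
Regulatory Review Extension: 822 days (within the 1576-day cap) → +822 days → 31 July 2042.
Administrative Delay Adjustment: +468 days → 11 November 2043.
Interference Suspension Credit: +337 days → 13 October 2044.
Applicant Delay Offset: −235 days → 21 February 2044.

2044-02-21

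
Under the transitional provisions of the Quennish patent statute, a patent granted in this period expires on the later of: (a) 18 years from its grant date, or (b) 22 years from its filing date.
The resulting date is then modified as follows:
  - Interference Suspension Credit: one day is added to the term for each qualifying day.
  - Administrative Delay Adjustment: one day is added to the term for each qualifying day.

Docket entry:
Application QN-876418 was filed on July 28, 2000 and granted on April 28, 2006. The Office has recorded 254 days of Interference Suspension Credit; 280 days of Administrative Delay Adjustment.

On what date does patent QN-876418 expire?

(a) grant + 18 years → 28 April 2024.
(b) filing + 22 years → 28 July 2022.
Later of the two: 28 April 2024.
Interference Suspension Credit: +254 days → 7 January 2025.
Administrative Delay Adjustment: +280 days → 14 October 2025.

2025-10-14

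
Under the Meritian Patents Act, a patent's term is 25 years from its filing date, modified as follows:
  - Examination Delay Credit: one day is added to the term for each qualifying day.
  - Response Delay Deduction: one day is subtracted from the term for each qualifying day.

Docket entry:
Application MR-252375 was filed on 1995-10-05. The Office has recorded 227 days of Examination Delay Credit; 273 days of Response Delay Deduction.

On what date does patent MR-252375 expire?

Base term: filing date + 25 years → 5 October 2020.
Examination Delay Credit: +227 days → 20 May 2021.
Response Delay Deduction: −273 days → 20 August 2020.

2020-08-20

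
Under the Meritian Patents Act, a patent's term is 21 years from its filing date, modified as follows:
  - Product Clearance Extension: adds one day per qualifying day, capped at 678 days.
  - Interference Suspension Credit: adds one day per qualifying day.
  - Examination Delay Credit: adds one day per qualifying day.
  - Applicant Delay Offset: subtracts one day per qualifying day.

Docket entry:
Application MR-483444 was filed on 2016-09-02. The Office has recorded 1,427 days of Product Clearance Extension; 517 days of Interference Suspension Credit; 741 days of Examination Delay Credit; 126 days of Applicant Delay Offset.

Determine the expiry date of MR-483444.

Base term: filing date + 21 years → 2 September 2037.
Product Clearance Extension: 1427 days claimed exceeds the 678-day cap, so +678 days → 12 July 2039.
Interference Suspension Credit: +517 days → 10 December 2040.
Examination Delay Credit: +741 days → 21 December 2042.
Applicant Delay Offset: −126 days → 17 August 2042.

2042-08-17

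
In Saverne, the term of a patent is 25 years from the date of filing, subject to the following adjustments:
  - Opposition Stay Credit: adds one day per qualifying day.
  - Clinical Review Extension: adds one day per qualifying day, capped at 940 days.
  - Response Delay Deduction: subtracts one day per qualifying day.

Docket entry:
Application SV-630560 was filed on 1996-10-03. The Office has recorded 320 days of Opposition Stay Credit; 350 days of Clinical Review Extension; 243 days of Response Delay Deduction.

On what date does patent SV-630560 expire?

Base term: filing date + 25 years → 3 October 2021.
Opposition Stay Credit: +320 days → 19 August 2022.
Clinical Review Extension: 350 days (within the 940-day cap) → +350 days → 4 August 2023.
Response Delay Deduction: −243 days → 4 December 2022.

2022-12-04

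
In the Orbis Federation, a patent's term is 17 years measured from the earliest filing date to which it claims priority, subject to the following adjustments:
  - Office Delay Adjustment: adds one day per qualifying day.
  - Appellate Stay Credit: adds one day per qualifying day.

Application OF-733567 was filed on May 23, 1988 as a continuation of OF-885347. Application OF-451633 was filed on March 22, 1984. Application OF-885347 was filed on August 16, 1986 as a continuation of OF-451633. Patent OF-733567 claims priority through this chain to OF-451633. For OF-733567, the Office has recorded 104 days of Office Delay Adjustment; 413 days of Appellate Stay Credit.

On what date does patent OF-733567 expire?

Earliest priority filing: 22 March 1984.
Base term: 22 March 1984 + 17 years → 22 March 2001.
Office Delay Adjustment: +104 days → 4 July 2001.
Appellate Stay Credit: +413 days → 21 August 2002.

August 21, 2002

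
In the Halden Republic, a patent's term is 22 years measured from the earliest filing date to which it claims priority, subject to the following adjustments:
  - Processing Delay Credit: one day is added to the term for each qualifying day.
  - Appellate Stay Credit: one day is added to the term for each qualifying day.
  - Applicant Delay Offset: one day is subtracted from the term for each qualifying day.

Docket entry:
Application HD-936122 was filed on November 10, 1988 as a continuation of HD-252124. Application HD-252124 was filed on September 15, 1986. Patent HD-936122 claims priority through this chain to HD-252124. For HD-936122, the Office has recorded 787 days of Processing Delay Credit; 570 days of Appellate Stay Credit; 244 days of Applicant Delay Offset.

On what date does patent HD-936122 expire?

2011-10-03

Earliest priority filing: 15 September 1986.
Base term: 15 September 1986 + 22 years → 15 September 2008.
Processing Delay Credit: +787 days → 11 November 2010.
Appellate Stay Credit: +570 days → 3 June 2012.
Applicant Delay Offset: −244 days → 3 October 2011.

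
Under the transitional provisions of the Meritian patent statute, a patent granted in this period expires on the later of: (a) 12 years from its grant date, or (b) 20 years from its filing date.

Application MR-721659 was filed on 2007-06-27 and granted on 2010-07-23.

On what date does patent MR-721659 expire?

(a) grant + 12 years → 23 July 2022.
(b) filing + 20 years → 27 June 2027.
Later of the two: 27 June 2027.

June 27, 2027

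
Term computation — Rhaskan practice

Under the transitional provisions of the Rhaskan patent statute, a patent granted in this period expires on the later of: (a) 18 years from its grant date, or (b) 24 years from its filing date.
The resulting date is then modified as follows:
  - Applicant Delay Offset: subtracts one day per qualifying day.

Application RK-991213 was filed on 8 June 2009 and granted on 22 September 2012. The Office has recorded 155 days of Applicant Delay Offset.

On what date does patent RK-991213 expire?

(a) grant + 18 years → 22 September 2030.
(b) filing + 24 years → 8 June 2033.
Later of the two: 8 June 2033.
Applicant Delay Offset: −155 days → 4 January 2033.

2033-01-04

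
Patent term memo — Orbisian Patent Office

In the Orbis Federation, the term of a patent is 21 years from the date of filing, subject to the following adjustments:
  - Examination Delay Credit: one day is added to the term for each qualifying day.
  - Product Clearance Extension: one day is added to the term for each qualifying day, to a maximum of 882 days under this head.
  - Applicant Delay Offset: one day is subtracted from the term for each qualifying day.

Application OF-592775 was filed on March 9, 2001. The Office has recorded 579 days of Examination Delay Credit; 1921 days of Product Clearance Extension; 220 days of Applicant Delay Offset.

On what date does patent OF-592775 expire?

August 1, 2025

Base term: filing date + 21 years → 9 March 2022.
Examination Delay Credit: +579 days → 9 October 2023.
Product Clearance Extension: 1921 days claimed exceeds the 882-day cap, so +882 days → 9 March 2026.
Applicant Delay Offset: −220 days → 1 August 2025.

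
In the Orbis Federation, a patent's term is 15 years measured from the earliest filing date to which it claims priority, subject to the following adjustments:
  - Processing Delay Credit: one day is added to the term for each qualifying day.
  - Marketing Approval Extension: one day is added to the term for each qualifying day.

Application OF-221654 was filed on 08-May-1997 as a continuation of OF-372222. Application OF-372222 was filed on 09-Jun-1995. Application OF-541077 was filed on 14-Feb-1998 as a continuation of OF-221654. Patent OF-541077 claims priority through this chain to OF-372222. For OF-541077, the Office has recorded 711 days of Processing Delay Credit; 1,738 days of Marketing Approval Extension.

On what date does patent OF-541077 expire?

Earliest priority filing: 9 June 1995.
Base term: 9 June 1995 + 15 years → 9 June 2010.
Processing Delay Credit: +711 days → 20 May 2012.
Marketing Approval Extension: +1738 days → 21 February 2017.

February 21, 2017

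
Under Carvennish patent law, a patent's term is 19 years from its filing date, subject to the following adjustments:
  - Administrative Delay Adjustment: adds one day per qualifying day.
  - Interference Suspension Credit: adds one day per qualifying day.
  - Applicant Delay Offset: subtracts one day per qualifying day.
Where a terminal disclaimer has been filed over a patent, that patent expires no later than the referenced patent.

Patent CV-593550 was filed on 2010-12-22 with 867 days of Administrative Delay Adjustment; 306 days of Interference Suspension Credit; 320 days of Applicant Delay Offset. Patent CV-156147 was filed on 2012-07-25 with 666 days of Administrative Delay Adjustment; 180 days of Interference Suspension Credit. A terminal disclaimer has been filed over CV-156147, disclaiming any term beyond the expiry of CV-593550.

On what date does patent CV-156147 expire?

April 23, 2032

Natural term of CV-156147:
  Base: filing + 19 years → 25 July 2031.
  Administrative Delay Adjustment: +666 days → 21 May 2033.
  Interference Suspension Credit: +180 days → 17 November 2033.
Expiry of referenced patent CV-593550:
  Base: filing + 19 years → 22 December 2029.
  Administrative Delay Adjustment: +867 days → 7 May 2032.
  Interference Suspension Credit: +306 days → 9 March 2033.
  Applicant Delay Offset: −320 days → 23 April 2032.
Terminal disclaimer: CV-156147 expires on the earlier of 17 November 2033 and 23 April 2032.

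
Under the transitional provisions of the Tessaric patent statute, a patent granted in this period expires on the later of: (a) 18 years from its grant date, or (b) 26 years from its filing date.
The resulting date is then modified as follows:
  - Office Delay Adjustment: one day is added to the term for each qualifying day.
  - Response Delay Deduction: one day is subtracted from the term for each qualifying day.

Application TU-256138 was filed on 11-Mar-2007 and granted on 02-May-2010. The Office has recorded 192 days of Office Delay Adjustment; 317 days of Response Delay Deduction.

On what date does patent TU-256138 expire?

(a) grant + 18 years → 2 May 2028.
(b) filing + 26 years → 11 March 2033.
Later of the two: 11 March 2033.
Office Delay Adjustment: +192 days → 19 September 2033.
Response Delay Deduction: −317 days → 6 November 2032.

2032-11-06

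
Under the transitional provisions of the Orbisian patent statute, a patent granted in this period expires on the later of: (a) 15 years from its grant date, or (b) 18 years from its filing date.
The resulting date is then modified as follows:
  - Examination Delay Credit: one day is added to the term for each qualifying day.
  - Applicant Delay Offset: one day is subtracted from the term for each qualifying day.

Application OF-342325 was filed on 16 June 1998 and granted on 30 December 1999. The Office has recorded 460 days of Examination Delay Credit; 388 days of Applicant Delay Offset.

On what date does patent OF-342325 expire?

August 27, 2016

(a) grant + 15 years → 30 December 2014.
(b) filing + 18 years → 16 June 2016.
Later of the two: 16 June 2016.
Examination Delay Credit: +460 days → 19 September 2017.
Applicant Delay Offset: −388 days → 27 August 2016.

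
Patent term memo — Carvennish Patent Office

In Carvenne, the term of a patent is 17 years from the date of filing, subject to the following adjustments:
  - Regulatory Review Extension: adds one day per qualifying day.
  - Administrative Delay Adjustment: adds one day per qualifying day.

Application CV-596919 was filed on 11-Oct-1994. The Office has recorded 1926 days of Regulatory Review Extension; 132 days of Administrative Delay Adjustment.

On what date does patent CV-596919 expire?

May 30, 2017

Base term: filing date + 17 years → 11 October 2011.
Regulatory Review Extension: +1926 days → 18 January 2017.
Administrative Delay Adjustment: +132 days → 30 May 2017.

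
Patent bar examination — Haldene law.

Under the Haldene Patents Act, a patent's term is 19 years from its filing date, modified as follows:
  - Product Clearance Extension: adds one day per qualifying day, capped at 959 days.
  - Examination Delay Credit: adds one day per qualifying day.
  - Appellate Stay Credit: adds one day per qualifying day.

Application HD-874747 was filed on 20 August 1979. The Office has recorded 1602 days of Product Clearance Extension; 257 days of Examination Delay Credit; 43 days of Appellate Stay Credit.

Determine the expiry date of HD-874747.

January 30, 2002

Base term: filing date + 19 years → 20 August 1998.
Product Clearance Extension: 1602 days claimed exceeds the 959-day cap, so +959 days → 5 April 2001.
Examination Delay Credit: +257 days → 18 December 2001.
Appellate Stay Credit: +43 days → 30 January 2002.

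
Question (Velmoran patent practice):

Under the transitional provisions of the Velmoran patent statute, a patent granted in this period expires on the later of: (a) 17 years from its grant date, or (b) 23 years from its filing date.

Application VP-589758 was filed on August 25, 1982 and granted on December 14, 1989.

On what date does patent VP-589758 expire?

December 14, 2006

(a) grant + 17 years → 14 December 2006.
(b) filing + 23 years → 25 August 2005.
Later of the two: 14 December 2006.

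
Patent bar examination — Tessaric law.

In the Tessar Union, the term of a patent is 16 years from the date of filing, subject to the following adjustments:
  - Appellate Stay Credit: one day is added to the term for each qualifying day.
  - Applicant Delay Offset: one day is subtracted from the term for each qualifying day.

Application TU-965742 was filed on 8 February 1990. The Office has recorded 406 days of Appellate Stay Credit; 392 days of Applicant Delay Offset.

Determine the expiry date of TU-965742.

2006-02-22

Base term: filing date + 16 years → 8 February 2006.
Appellate Stay Credit: +406 days → 21 March 2007.
Applicant Delay Offset: −392 days → 22 February 2006.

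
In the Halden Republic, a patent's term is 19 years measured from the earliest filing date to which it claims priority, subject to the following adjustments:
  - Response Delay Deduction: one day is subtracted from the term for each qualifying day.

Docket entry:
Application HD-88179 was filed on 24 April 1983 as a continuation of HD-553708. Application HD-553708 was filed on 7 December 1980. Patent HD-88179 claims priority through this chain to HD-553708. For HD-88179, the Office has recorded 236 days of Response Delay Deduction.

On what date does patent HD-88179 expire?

1999-04-15

Earliest priority filing: 7 December 1980.
Base term: 7 December 1980 + 19 years → 7 December 1999.
Response Delay Deduction: −236 days → 15 April 1999.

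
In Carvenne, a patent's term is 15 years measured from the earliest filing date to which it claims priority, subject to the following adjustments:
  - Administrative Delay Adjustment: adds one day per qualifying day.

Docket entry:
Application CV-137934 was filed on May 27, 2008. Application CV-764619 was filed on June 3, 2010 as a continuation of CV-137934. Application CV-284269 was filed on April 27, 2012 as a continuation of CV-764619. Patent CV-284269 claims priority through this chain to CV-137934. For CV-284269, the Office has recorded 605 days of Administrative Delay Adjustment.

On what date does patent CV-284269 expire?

2025-01-21

Earliest priority filing: 27 May 2008.
Base term: 27 May 2008 + 15 years → 27 May 2023.
Administrative Delay Adjustment: +605 days → 21 January 2025.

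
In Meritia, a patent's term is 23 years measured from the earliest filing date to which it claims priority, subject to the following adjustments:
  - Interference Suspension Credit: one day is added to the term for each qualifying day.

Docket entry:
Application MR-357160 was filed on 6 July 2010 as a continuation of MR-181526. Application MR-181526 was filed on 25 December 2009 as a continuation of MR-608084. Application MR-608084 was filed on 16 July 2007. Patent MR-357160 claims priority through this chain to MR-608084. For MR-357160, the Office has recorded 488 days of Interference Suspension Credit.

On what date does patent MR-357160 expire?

Earliest priority filing: 16 July 2007.
Base term: 16 July 2007 + 23 years → 16 July 2030.
Interference Suspension Credit: +488 days → 16 November 2031.

2031-11-16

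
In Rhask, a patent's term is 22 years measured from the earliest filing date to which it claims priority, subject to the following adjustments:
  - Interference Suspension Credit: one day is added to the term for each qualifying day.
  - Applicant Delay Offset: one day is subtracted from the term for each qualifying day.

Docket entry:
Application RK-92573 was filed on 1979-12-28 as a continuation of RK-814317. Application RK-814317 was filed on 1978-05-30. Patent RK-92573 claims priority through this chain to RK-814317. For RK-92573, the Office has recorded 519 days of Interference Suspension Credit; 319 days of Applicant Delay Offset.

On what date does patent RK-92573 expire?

Earliest priority filing: 30 May 1978.
Base term: 30 May 1978 + 22 years → 30 May 2000.
Interference Suspension Credit: +519 days → 31 October 2001.
Applicant Delay Offset: −319 days → 16 December 2000.

2000-12-16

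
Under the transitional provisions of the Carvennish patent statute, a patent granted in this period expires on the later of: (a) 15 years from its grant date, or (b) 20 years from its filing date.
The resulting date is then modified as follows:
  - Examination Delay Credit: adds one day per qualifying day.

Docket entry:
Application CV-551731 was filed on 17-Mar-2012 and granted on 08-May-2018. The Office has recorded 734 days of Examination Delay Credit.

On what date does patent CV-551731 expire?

2035-05-12

(a) grant + 15 years → 8 May 2033.
(b) filing + 20 years → 17 March 2032.
Later of the two: 8 May 2033.
Examination Delay Credit: +734 days → 12 May 2035.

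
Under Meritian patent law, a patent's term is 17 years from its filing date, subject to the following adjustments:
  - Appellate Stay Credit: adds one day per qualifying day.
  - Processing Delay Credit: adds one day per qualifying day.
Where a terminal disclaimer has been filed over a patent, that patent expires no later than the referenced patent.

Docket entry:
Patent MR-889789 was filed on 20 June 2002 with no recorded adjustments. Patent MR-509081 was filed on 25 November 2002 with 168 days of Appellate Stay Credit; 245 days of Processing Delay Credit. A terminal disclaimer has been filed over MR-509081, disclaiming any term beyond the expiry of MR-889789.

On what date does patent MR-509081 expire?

2019-06-20

Natural term of MR-509081:
  Base: filing + 17 years → 25 November 2019.
  Appellate Stay Credit: +168 days → 11 May 2020.
  Processing Delay Credit: +245 days → 11 January 2021.
Expiry of referenced patent MR-889789:
  Base: filing + 17 years → 20 June 2019.
Terminal disclaimer: MR-509081 expires on the earlier of 11 January 2021 and 20 June 2019.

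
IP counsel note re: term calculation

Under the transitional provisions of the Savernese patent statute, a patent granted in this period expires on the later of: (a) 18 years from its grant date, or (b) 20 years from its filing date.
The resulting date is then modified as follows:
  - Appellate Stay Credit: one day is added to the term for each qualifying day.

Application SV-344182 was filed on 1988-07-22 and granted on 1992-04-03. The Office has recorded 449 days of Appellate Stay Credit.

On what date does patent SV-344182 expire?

(a) grant + 18 years → 3 April 2010.
(b) filing + 20 years → 22 July 2008.
Later of the two: 3 April 2010.
Appellate Stay Credit: +449 days → 26 June 2011.

2011-06-26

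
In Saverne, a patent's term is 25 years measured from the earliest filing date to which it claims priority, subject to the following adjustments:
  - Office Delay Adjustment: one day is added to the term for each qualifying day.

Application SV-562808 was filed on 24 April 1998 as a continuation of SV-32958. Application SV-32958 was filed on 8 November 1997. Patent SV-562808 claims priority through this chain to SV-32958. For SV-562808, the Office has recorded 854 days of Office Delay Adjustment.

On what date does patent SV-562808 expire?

March 11, 2025

Earliest priority filing: 8 November 1997.
Base term: 8 November 1997 + 25 years → 8 November 2022.
Office Delay Adjustment: +854 days → 11 March 2025.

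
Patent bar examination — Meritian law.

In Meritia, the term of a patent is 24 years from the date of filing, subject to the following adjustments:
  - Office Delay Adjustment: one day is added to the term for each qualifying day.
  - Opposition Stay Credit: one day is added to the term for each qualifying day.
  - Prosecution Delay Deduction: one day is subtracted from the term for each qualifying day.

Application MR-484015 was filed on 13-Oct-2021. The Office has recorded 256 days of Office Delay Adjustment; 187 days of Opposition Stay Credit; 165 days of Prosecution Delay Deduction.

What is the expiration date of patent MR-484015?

2046-07-18

Base term: filing date + 24 years → 13 October 2045.
Office Delay Adjustment: +256 days → 26 June 2046.
Opposition Stay Credit: +187 days → 30 December 2046.
Prosecution Delay Deduction: −165 days → 18 July 2046.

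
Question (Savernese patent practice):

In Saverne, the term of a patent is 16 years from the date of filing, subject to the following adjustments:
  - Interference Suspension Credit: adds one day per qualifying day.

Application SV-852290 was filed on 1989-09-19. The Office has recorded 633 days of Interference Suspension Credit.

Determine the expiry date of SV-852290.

Base term: filing date + 16 years → 19 September 2005.
Interference Suspension Credit: +633 days → 14 June 2007.

June 14, 2007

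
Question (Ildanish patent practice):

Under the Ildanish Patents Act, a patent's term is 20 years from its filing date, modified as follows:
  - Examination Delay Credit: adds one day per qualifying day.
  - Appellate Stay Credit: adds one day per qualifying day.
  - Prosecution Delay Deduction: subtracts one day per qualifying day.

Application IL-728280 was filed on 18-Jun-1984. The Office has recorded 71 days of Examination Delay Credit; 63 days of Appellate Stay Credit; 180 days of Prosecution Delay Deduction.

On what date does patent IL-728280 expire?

Base term: filing date + 20 years → 18 June 2004.
Examination Delay Credit: +71 days → 28 August 2004.
Appellate Stay Credit: +63 days → 30 October 2004.
Prosecution Delay Deduction: −180 days → 3 May 2004.

May 3, 2004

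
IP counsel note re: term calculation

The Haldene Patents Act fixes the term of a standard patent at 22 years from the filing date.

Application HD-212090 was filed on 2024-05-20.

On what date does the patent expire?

Filing date + 22 years → 20 May 2046.

May 20, 2046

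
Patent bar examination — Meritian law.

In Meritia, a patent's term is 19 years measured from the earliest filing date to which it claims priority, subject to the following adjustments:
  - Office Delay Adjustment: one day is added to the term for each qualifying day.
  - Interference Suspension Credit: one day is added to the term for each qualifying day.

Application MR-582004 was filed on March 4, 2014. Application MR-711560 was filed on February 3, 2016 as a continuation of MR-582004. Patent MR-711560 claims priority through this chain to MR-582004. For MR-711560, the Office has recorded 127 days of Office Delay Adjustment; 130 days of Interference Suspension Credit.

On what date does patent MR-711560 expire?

2033-11-16

Earliest priority filing: 4 March 2014.
Base term: 4 March 2014 + 19 years → 4 March 2033.
Office Delay Adjustment: +127 days → 9 July 2033.
Interference Suspension Credit: +130 days → 16 November 2033.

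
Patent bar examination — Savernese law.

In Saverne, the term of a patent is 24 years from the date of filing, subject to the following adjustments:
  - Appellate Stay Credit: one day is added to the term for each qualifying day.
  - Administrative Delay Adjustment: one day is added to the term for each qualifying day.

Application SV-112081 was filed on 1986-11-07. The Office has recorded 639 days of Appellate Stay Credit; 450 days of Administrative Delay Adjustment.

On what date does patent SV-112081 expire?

October 31, 2013

Base term: filing date + 24 years → 7 November 2010.
Appellate Stay Credit: +639 days → 7 August 2012.
Administrative Delay Adjustment: +450 days → 31 October 2013.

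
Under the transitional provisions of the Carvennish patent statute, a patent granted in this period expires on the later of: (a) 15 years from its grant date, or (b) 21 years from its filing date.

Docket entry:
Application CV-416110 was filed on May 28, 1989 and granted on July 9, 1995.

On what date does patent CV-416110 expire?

(a) grant + 15 years → 9 July 2010.
(b) filing + 21 years → 28 May 2010.
Later of the two: 9 July 2010.

2010-07-09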